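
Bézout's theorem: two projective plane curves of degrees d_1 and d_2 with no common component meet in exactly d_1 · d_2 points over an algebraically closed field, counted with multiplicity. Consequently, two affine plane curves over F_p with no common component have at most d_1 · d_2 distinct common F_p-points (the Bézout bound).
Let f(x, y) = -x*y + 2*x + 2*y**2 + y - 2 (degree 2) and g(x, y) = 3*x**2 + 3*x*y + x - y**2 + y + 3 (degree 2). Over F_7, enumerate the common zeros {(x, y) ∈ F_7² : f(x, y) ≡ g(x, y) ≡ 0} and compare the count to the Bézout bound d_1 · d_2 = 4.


Common zeros: {(1, 0)}; count = 1; Bézout bound = 4.

deg(f) = 2, deg(g) = 2, so Bézout bound = 4.
Scan x ∈ F_7. For each x, list the y ∈ F_7 with f(x, y) ≡ 0 and those with g(x, y) ≡ 0 (mod 7); the common zeros in that column are the intersection.
  x = 0: f ≡ 0 at y ∈ ∅; g ≡ 0 at y ∈ ∅; common: ∅.
  x = 1: f ≡ 0 at y ∈ {0}; g ≡ 0 at y ∈ {0, 4}; common: {0}.
  x = 2: f ≡ 0 at y ∈ ∅; g ≡ 0 at y ∈ ∅; common: ∅.
  x = 3: f ≡ 0 at y ∈ {4}; g ≡ 0 at y ∈ {1, 2}; common: ∅.
  x = 4: f ≡ 0 at y ∈ ∅; g ≡ 0 at y ∈ {2, 4}; common: ∅.
  x = 5: f ≡ 0 at y ∈ {3, 6}; g ≡ 0 at y ∈ {1}; common: ∅.
  x = 6: f ≡ 0 at y ∈ {1, 5}; g ≡ 0 at y ∈ ∅; common: ∅.
Collecting: common zeros = {(1, 0)}, so the count is 1.
Comparison with the Bézout bound: 1 ≤ 4 = deg(f)·deg(g), as expected for curves with no common component (the affine F_7-count falls short of the bound because intersections may lie at infinity, over extension fields, or carry multiplicity).


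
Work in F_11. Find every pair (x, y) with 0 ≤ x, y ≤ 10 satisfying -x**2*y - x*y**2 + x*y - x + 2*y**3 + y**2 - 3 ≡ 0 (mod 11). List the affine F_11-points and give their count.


Affine F_11-points: {(0, 1), (1, 7), (2, 4), (3, 4), (4, 9), (4, 10), (5, 9), (7, 7), (8, 0), (10, 1), (10, 10)}; count = 11.

For each of the 121 pairs (x, y) ∈ F_11², evaluate f(x, y) mod 11. Record the zeros.
  x = 0: [0↦8, 1↦0, 2↦6, 3↦5, 4↦9, 5↦8, 6↦3, 7↦6, 8↦7, 9↦7, 10↦7]  zeros at y ∈ {1}
  x = 1: [0↦7, 1↦9, 2↦1, 3↦6, 4↦3, 5↦4, 6↦10, 7↦0, 8↦8, 9↦2, 10↦5]  zeros at y ∈ {7}
  x = 2: [0↦6, 1↦5, 2↦3, 3↦1, 4↦0, 5↦1, 6↦5, 7↦2, 8↦4, 9↦1, 10↦5]  zeros at y ∈ {4}
  x = 3: [0↦5, 1↦10, 2↦1, 3↦1, 4↦0, 5↦10, 6↦10, 7↦1, 8↦6, 9↦4, 10↦7]  zeros at y ∈ {4}
  x = 4: [0↦4, 1↦2, 2↦6, 3↦6, 4↦3, 5↦9, 6↦3, 7↦8, 8↦3, 9↦0, 10↦0]  zeros at y ∈ {9, 10}
  x = 5: [0↦3, 1↦3, 2↦7, 3↦5, 4↦9, 5↦9, 6↦6, 7↦1, 8↦6, 9↦0, 10↦6]  zeros at y ∈ {9}
  x = 6: [0↦2, 1↦2, 2↦4, 3↦9, 4↦7, 5↦10, 6↦8, 7↦2, 8↦4, 9↦4, 10↦3]  zeros at y ∈ ∅
  x = 7: [0↦1, 1↦10, 2↦8, 3↦7, 4↦8, 5↦1, 6↦9, 7↦0, 8↦8, 9↦1, 10↦2]  zeros at y ∈ {7}
  x = 8: [0↦0, 1↦5, 2↦8, 3↦10, 4↦1, 5↦4, 6↦9, 7↦6, 8↦7, 9↦2, 10↦3]  zeros at y ∈ {0}
  x = 9: [0↦10, 1↦9, 2↦4, 3↦7, 4↦8, 5↦8, 6↦8, 7↦9, 8↦1, 9↦7, 10↦6]  zeros at y ∈ ∅
  x = 10: [0↦9, 1↦0, 2↦7, 3↦9, 4↦7, 5↦2, 6↦6, 7↦9, 8↦1, 9↦5, 10↦0]  zeros at y ∈ {1, 10}
Collecting zeros: affine points = {(0, 1), (1, 7), (2, 4), (3, 4), (4, 9), (4, 10), (5, 9), (7, 7), (8, 0), (10, 1), (10, 10)}.
Total count |C(F_11)_aff| = 11.


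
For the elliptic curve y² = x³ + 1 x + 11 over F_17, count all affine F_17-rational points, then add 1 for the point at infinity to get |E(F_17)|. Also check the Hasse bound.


Affine points = {(1, 8), (1, 9), (2, 2), (2, 15), (7, 2), (7, 15), (8, 2), (8, 15), (9, 1), (9, 16), (10, 1), (10, 16), (12, 0), (14, 7), (14, 10), (15, 1), (15, 16), (16, 3), (16, 14)}; affine count = 19; |E(F_17)| = 20.

Discriminant check: Δ ∝ 4a³ + 27b² = 4·1³ + 27·11² = 4·1 + 27·121 ≡ 7 (mod 17). Nonzero ⇒ E is nonsingular.
For each x ∈ F_17, compute rhs = x³ + 1·x + 11 mod 17, then count y ∈ F_17 with y² ≡ rhs.
  x = 0: rhs = 11, matching y values: none (0 points).
  x = 1: rhs = 13, matching y values: 8, 9 (2 points).
  x = 2: rhs = 4, matching y values: 2, 15 (2 points).
  x = 3: rhs = 7, matching y values: none (0 points).
  x = 4: rhs = 11, matching y values: none (0 points).
  x = 5: rhs = 5, matching y values: none (0 points).
  x = 6: rhs = 12, matching y values: none (0 points).
  x = 7: rhs = 4, matching y values: 2, 15 (2 points).
  x = 8: rhs = 4, matching y values: 2, 15 (2 points).
  x = 9: rhs = 1, matching y values: 1, 16 (2 points).
  x = 10: rhs = 1, matching y values: 1, 16 (2 points).
  x = 11: rhs = 10, matching y values: none (0 points).
  x = 12: rhs = 0, matching y values: 0 (1 points).
  x = 13: rhs = 11, matching y values: none (0 points).
  x = 14: rhs = 15, matching y values: 7, 10 (2 points).
  x = 15: rhs = 1, matching y values: 1, 16 (2 points).
  x = 16: rhs = 9, matching y values: 3, 14 (2 points).
Total affine count: 19.
Full point count |E(F_17)| = 19 + 1 = 20.
Hasse bound: |20 − (17+1)| = |2| = 2 ≤ 2√17 ≈ 8.2462 ✓.


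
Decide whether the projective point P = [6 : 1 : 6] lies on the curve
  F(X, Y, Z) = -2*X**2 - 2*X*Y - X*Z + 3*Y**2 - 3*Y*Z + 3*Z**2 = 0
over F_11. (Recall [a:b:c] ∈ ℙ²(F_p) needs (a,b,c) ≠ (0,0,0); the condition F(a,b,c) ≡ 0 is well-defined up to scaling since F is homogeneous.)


F(6,1,6) ≡ 6 (mod 11); P is NOT on the curve.

Evaluate F(6, 1, 6) term-by-term (mod 11).
  -2*X**2 ↦ -2·36·1·1 = -72
  -2*X*Y ↦ -2·6·1·1 = -12
  -X*Z ↦ -1·6·1·6 = -36
  3*Y**2 ↦ 3·1·1·1 = 3
  -3*Y*Z ↦ -3·1·1·6 = -18
  3*Z**2 ↦ 3·1·1·36 = 108
Sum: F(6, 1, 6) = (-72) + (-12) + (-36) + (3) + (-18) + (108) = -27.
Reducing mod 11: -27 ≡ 6 (mod 11).
Since F(a, b, c) ≡ 6 ≠ 0 (mod 11), P does NOT lie on the curve.


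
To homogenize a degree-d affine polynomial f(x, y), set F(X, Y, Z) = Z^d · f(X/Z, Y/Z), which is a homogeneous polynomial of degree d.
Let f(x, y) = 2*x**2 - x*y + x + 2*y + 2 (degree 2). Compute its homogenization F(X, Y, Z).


F(X, Y, Z) = 2*X**2 - X*Y + X*Z + 2*Y*Z + 2*Z**2

deg(f) = 2.
Substitute x = X/Z, y = Y/Z into f, then multiply by Z^2.
  monomial 2·x^2·y^0 ↦ 2·X^2·Y^0·Z^0.
  monomial -1·x^1·y^1 ↦ -1·X^1·Y^1·Z^0.
  monomial 1·x^1·y^0 ↦ 1·X^1·Y^0·Z^1.
  monomial 2·x^0·y^1 ↦ 2·X^0·Y^1·Z^1.
  monomial 2·x^0·y^0 ↦ 2·X^0·Y^0·Z^2.
Collecting: F(X, Y, Z) = 2*X**2 - X*Y + X*Z + 2*Y*Z + 2*Z**2.


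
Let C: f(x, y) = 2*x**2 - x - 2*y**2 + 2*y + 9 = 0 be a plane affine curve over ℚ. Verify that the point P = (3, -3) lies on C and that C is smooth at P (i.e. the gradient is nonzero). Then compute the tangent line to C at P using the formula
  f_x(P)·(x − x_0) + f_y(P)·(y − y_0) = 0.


Tangent line at P: 11*x + 14*y + 9 = 0.

Step 1: f(3, -3) = 0, so P lies on C.
Step 2: partial derivatives
  f_x(x, y) = 4*x - 1, f_y(x, y) = 2 - 4*y.
  f_x(P) = 11, f_y(P) = 14 (gradient nonzero, so P is smooth).
Step 3: tangent line at P: 11·(x − 3) + 14·(y − -3) = 0.
Expanding: 11*x + 14*y + 9 = 0.


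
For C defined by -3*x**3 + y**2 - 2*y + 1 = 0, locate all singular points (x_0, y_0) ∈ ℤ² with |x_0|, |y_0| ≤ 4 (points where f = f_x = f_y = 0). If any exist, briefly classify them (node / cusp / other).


Singular points: {(0, 1)}; classification: cusp.

Compute partial derivatives:
  f_x = -9*x**2.
  f_y = 2*y - 2.
Scan x_0 ∈ {−4, ..., 4}. For each x_0, f_y(x_0, y) is a polynomial in y; find its integer roots y ∈ {−4, ..., 4}, then test f_x and f at those candidates.
  x = -4: f_y(-4, y) = 2*y - 2; vanishes at y ∈ {1}. (-4, 1): f_x = -144 ≠ 0.
  x = -3: f_y(-3, y) = 2*y - 2; vanishes at y ∈ {1}. (-3, 1): f_x = -81 ≠ 0.
  x = -2: f_y(-2, y) = 2*y - 2; vanishes at y ∈ {1}. (-2, 1): f_x = -36 ≠ 0.
  x = -1: f_y(-1, y) = 2*y - 2; vanishes at y ∈ {1}. (-1, 1): f_x = -9 ≠ 0.
  x = 0: f_y(0, y) = 2*y - 2; vanishes at y ∈ {1}. (0, 1): f_x = 0, f = 0 — SINGULAR.
  x = 1: f_y(1, y) = 2*y - 2; vanishes at y ∈ {1}. (1, 1): f_x = -9 ≠ 0.
  x = 2: f_y(2, y) = 2*y - 2; vanishes at y ∈ {1}. (2, 1): f_x = -36 ≠ 0.
  x = 3: f_y(3, y) = 2*y - 2; vanishes at y ∈ {1}. (3, 1): f_x = -81 ≠ 0.
  x = 4: f_y(4, y) = 2*y - 2; vanishes at y ∈ {1}. (4, 1): f_x = -144 ≠ 0.
Only singular point on the grid: (0, 1).
Classify: substitute x = 0 + u, y = 1 + v and expand: f = -3*u**3 + v**2.
No constant or linear terms (consistent with a singular point). Quadratic part: v**2. Cubic part: -3*u**3.
The quadratic part v**2 is a perfect square, so there is a single (double) tangent line v = 0, i.e. y = 1. Restricting the cubic part to that line (v = 0) leaves -3*u**3 ≠ 0, so f is not divisible by v and the branch is v² ≈ 3*u**3 to lowest order — this is a cusp.
Classification: cusp.


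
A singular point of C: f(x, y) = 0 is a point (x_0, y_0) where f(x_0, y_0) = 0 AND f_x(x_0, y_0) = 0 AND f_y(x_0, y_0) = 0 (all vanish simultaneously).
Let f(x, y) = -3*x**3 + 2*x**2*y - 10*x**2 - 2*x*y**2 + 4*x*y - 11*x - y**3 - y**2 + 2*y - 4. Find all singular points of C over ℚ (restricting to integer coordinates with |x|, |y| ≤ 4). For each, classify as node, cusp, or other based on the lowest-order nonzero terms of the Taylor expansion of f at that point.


Singular points: {(-1, 0)}; classification: node.

Compute partial derivatives:
  f_x = -9*x**2 + 4*x*y - 20*x - 2*y**2 + 4*y - 11.
  f_y = 2*x**2 - 4*x*y + 4*x - 3*y**2 - 2*y + 2.
Scan x_0 ∈ {−4, ..., 4}. For each x_0, f_y(x_0, y) is a polynomial in y; find its integer roots y ∈ {−4, ..., 4}, then test f_x and f at those candidates.
  x = -4: f_y(-4, y) = -3*y**2 + 14*y + 18; no integer root y with |y| ≤ 4.
  x = -3: f_y(-3, y) = -3*y**2 + 10*y + 8; vanishes at y ∈ {4}. (-3, 4): f_x = -96 ≠ 0.
  x = -2: f_y(-2, y) = -3*y**2 + 6*y + 2; no integer root y with |y| ≤ 4.
  x = -1: f_y(-1, y) = -3*y**2 + 2*y; vanishes at y ∈ {0}. (-1, 0): f_x = 0, f = 0 — SINGULAR.
  x = 0: f_y(0, y) = -3*y**2 - 2*y + 2; no integer root y with |y| ≤ 4.
  x = 1: f_y(1, y) = -3*y**2 - 6*y + 8; no integer root y with |y| ≤ 4.
  x = 2: f_y(2, y) = -3*y**2 - 10*y + 18; no integer root y with |y| ≤ 4.
  x = 3: f_y(3, y) = -3*y**2 - 14*y + 32; no integer root y with |y| ≤ 4.
  x = 4: f_y(4, y) = -3*y**2 - 18*y + 50; no integer root y with |y| ≤ 4.
Only singular point on the grid: (-1, 0).
Classify: substitute x = -1 + u, y = 0 + v and expand: f = -3*u**3 + 2*u**2*v - u**2 - 2*u*v**2 - v**3 + v**2.
No constant or linear terms (consistent with a singular point). Quadratic part: -u**2 + v**2. Cubic part: -3*u**3 + 2*u**2*v - 2*u*v**2 - v**3.
The quadratic part v**2 - u**2 = (v − u)(v + u) splits into two distinct linear factors, so there are two distinct tangent lines y − 0 = ±(x − -1) — this is a node (ordinary double point).
Classification: node.


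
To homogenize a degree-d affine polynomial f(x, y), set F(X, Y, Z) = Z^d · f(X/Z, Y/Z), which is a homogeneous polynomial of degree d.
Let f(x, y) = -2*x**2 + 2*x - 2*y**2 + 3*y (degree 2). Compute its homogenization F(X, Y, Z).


F(X, Y, Z) = -2*X**2 + 2*X*Z - 2*Y**2 + 3*Y*Z

deg(f) = 2.
Substitute x = X/Z, y = Y/Z into f, then multiply by Z^2.
  monomial -2·x^2·y^0 ↦ -2·X^2·Y^0·Z^0.
  monomial 2·x^1·y^0 ↦ 2·X^1·Y^0·Z^1.
  monomial -2·x^0·y^2 ↦ -2·X^0·Y^2·Z^0.
  monomial 3·x^0·y^1 ↦ 3·X^0·Y^1·Z^1.
Collecting: F(X, Y, Z) = -2*X**2 + 2*X*Z - 2*Y**2 + 3*Y*Z.


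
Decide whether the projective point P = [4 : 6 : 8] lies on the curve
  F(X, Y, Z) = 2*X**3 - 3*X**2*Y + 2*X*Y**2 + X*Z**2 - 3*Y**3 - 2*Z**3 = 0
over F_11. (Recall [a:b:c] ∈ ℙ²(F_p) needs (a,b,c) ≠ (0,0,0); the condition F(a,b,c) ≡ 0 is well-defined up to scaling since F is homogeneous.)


F(4,6,8) ≡ 10 (mod 11); P is NOT on the curve.

Evaluate F(4, 6, 8) term-by-term (mod 11).
  2*X**3 ↦ 2·64·1·1 = 128
  -3*X**2*Y ↦ -3·16·6·1 = -288
  2*X*Y**2 ↦ 2·4·36·1 = 288
  X*Z**2 ↦ 1·4·1·64 = 256
  -3*Y**3 ↦ -3·1·216·1 = -648
  -2*Z**3 ↦ -2·1·1·512 = -1024
Sum: F(4, 6, 8) = (128) + (-288) + (288) + (256) + (-648) + (-1024) = -1288.
Reducing mod 11: -1288 ≡ 10 (mod 11).
Since F(a, b, c) ≡ 10 ≠ 0 (mod 11), P does NOT lie on the curve.


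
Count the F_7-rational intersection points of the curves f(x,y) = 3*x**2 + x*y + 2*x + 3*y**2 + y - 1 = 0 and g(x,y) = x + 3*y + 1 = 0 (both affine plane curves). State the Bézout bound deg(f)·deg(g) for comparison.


Common zeros: {(5, 5), (6, 0)}; count = 2; Bézout bound = 2.

deg(f) = 2, deg(g) = 1, so Bézout bound = 2.
Scan x ∈ F_7. For each x, list the y ∈ F_7 with f(x, y) ≡ 0 and those with g(x, y) ≡ 0 (mod 7); the common zeros in that column are the intersection.
  x = 0: f ≡ 0 at y ∈ ∅; g ≡ 0 at y ∈ {2}; common: ∅.
  x = 1: f ≡ 0 at y ∈ ∅; g ≡ 0 at y ∈ {4}; common: ∅.
  x = 2: f ≡ 0 at y ∈ {1, 5}; g ≡ 0 at y ∈ {6}; common: ∅.
  x = 3: f ≡ 0 at y ∈ ∅; g ≡ 0 at y ∈ {1}; common: ∅.
  x = 4: f ≡ 0 at y ∈ {1, 2}; g ≡ 0 at y ∈ {3}; common: ∅.
  x = 5: f ≡ 0 at y ∈ {0, 5}; g ≡ 0 at y ∈ {5}; common: {5}.
  x = 6: f ≡ 0 at y ∈ {0}; g ≡ 0 at y ∈ {0}; common: {0}.
Collecting: common zeros = {(5, 5), (6, 0)}, so the count is 2.
Comparison with the Bézout bound: 2 ≤ 2 = deg(f)·deg(g), as expected for curves with no common component (the bound is attained).


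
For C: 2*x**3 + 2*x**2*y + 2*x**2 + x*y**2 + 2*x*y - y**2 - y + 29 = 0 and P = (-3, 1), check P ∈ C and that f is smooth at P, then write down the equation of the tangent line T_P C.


Tangent line at P: 33*x + 3*y + 96 = 0.

Step 1: f(-3, 1) = 0, so P lies on C.
Step 2: partial derivatives
  f_x(x, y) = 6*x**2 + 4*x*y + 4*x + y**2 + 2*y, f_y(x, y) = 2*x**2 + 2*x*y + 2*x - 2*y - 1.
  f_x(P) = 33, f_y(P) = 3 (gradient nonzero, so P is smooth).
Step 3: tangent line at P: 33·(x − -3) + 3·(y − 1) = 0.
Expanding: 33*x + 3*y + 96 = 0.


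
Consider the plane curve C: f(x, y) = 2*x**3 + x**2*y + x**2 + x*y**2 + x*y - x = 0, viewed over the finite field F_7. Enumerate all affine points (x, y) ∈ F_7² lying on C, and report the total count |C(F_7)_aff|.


Affine F_7-points: {(0, 0), (0, 1), (0, 2), (0, 3), (0, 4), (0, 5), (0, 6), (2, 5), (2, 6), (4, 0), (4, 2), (5, 2), (5, 6), (6, 0)}; count = 14.

For each of the 49 pairs (x, y) ∈ F_7², evaluate f(x, y) mod 7. Record the zeros.
  x = 0: [0↦0, 1↦0, 2↦0, 3↦0, 4↦0, 5↦0, 6↦0]  zeros at y ∈ {0, 1, 2, 3, 4, 5, 6}
  x = 1: [0↦2, 1↦5, 2↦3, 3↦3, 4↦5, 5↦2, 6↦1]  zeros at y ∈ ∅
  x = 2: [0↦4, 1↦5, 2↦3, 3↦5, 4↦4, 5↦0, 6↦0]  zeros at y ∈ {5, 6}
  x = 3: [0↦4, 1↦5, 2↦5, 3↦4, 4↦2, 5↦6, 6↦2]  zeros at y ∈ ∅
  x = 4: [0↦0, 1↦3, 2↦0, 3↦5, 4↦4, 5↦4, 6↦5]  zeros at y ∈ {0, 2}
  x = 5: [0↦4, 1↦4, 2↦0, 3↦6, 4↦1, 5↦6, 6↦0]  zeros at y ∈ {2, 6}
  x = 6: [0↦0, 1↦6, 2↦3, 3↦5, 4↦5, 5↦3, 6↦6]  zeros at y ∈ {0}
Collecting zeros: affine points = {(0, 0), (0, 1), (0, 2), (0, 3), (0, 4), (0, 5), (0, 6), (2, 5), (2, 6), (4, 0), (4, 2), (5, 2), (5, 6), (6, 0)}.
Total count |C(F_7)_aff| = 14.


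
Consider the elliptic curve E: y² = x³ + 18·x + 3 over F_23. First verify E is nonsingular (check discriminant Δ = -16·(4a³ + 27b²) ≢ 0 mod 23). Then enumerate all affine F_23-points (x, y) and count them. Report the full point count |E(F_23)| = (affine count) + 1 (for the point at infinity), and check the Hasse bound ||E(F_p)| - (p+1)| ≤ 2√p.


Affine points = {(0, 7), (0, 16), (2, 1), (2, 22), (4, 1), (4, 22), (7, 9), (7, 14), (14, 3), (14, 20), (17, 1), (17, 22), (18, 8), (18, 15)}; affine count = 14; |E(F_23)| = 15.

Discriminant check: Δ ∝ 4a³ + 27b² = 4·18³ + 27·3² = 4·5832 + 27·9 ≡ 19 (mod 23). Nonzero ⇒ E is nonsingular.
For each x ∈ F_23, compute rhs = x³ + 18·x + 3 mod 23, then count y ∈ F_23 with y² ≡ rhs.
  x = 0: rhs = 3, matching y values: 7, 16 (2 points).
  x = 1: rhs = 22, matching y values: none (0 points).
  x = 2: rhs = 1, matching y values: 1, 22 (2 points).
  x = 3: rhs = 15, matching y values: none (0 points).
  x = 4: rhs = 1, matching y values: 1, 22 (2 points).
  x = 5: rhs = 11, matching y values: none (0 points).
  x = 6: rhs = 5, matching y values: none (0 points).
  x = 7: rhs = 12, matching y values: 9, 14 (2 points).
  x = 8: rhs = 15, matching y values: none (0 points).
  x = 9: rhs = 20, matching y values: none (0 points).
  x = 10: rhs = 10, matching y values: none (0 points).
  x = 11: rhs = 14, matching y values: none (0 points).
  x = 12: rhs = 15, matching y values: none (0 points).
  x = 13: rhs = 19, matching y values: none (0 points).
  x = 14: rhs = 9, matching y values: 3, 20 (2 points).
  x = 15: rhs = 14, matching y values: none (0 points).
  x = 16: rhs = 17, matching y values: none (0 points).
  x = 17: rhs = 1, matching y values: 1, 22 (2 points).
  x = 18: rhs = 18, matching y values: 8, 15 (2 points).
  x = 19: rhs = 5, matching y values: none (0 points).
  x = 20: rhs = 14, matching y values: none (0 points).
  x = 21: rhs = 5, matching y values: none (0 points).
  x = 22: rhs = 7, matching y values: none (0 points).
Total affine count: 14.
Full point count |E(F_23)| = 14 + 1 = 15.
Hasse bound: |15 − (23+1)| = |-9| = 9 ≤ 2√23 ≈ 9.5917 ✓.


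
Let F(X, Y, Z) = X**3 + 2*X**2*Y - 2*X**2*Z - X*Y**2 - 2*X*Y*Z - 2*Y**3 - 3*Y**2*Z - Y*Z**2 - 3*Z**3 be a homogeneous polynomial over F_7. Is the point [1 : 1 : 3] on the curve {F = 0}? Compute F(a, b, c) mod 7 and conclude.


F(1,1,3) ≡ 1 (mod 7); P is NOT on the curve.

Evaluate F(1, 1, 3) term-by-term (mod 7).
  X**3 ↦ 1·1·1·1 = 1
  2*X**2*Y ↦ 2·1·1·1 = 2
  -2*X**2*Z ↦ -2·1·1·3 = -6
  -X*Y**2 ↦ -1·1·1·1 = -1
  -2*X*Y*Z ↦ -2·1·1·3 = -6
  -2*Y**3 ↦ -2·1·1·1 = -2
  -3*Y**2*Z ↦ -3·1·1·3 = -9
  -Y*Z**2 ↦ -1·1·1·9 = -9
  -3*Z**3 ↦ -3·1·1·27 = -81
Sum: F(1, 1, 3) = (1) + (2) + (-6) + (-1) + (-6) + (-2) + (-9) + (-9) + (-81) = -111.
Reducing mod 7: -111 ≡ 1 (mod 7).
Since F(a, b, c) ≡ 1 ≠ 0 (mod 7), P does NOT lie on the curve.


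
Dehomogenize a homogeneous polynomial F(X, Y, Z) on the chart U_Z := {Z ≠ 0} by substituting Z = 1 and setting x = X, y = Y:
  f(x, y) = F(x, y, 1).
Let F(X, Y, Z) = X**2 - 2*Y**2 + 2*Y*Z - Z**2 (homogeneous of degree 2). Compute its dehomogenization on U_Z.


f(x, y) = x**2 - 2*y**2 + 2*y - 1

On U_Z we set Z = 1. Each monomial c·X^i·Y^j·Z^k in F becomes c·x^i·y^j·1^k = c·x^i·y^j.
Substituting Z = 1: F(X, Y, 1) = x**2 - 2*y**2 + 2*y - 1.
Note: deg(f) ≤ deg(F) = 2; strict inequality happens when F is divisible by Z (lost terms).


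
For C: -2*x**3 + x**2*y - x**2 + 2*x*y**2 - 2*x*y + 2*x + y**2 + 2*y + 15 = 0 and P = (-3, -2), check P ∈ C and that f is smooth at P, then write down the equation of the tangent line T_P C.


Tangent line at P: -22*x + 37*y + 8 = 0.

Step 1: f(-3, -2) = 0, so P lies on C.
Step 2: partial derivatives
  f_x(x, y) = -6*x**2 + 2*x*y - 2*x + 2*y**2 - 2*y + 2, f_y(x, y) = x**2 + 4*x*y - 2*x + 2*y + 2.
  f_x(P) = -22, f_y(P) = 37 (gradient nonzero, so P is smooth).
Step 3: tangent line at P: -22·(x − -3) + 37·(y − -2) = 0.
Expanding: -22*x + 37*y + 8 = 0.


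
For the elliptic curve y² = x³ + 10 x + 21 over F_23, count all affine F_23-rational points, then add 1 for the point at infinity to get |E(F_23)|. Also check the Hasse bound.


Affine points = {(1, 3), (1, 20), (2, 7), (2, 16), (3, 3), (3, 20), (5, 9), (5, 14), (9, 9), (9, 14), (11, 6), (11, 17), (12, 11), (12, 12), (13, 5), (13, 18), (15, 2), (15, 21), (19, 3), (19, 20), (21, 4), (21, 19)}; affine count = 22; |E(F_23)| = 23.

Discriminant check: Δ ∝ 4a³ + 27b² = 4·10³ + 27·21² = 4·1000 + 27·441 ≡ 14 (mod 23). Nonzero ⇒ E is nonsingular.
For each x ∈ F_23, compute rhs = x³ + 10·x + 21 mod 23, then count y ∈ F_23 with y² ≡ rhs.
  x = 0: rhs = 21, matching y values: none (0 points).
  x = 1: rhs = 9, matching y values: 3, 20 (2 points).
  x = 2: rhs = 3, matching y values: 7, 16 (2 points).
  x = 3: rhs = 9, matching y values: 3, 20 (2 points).
  x = 4: rhs = 10, matching y values: none (0 points).
  x = 5: rhs = 12, matching y values: 9, 14 (2 points).
  x = 6: rhs = 21, matching y values: none (0 points).
  x = 7: rhs = 20, matching y values: none (0 points).
  x = 8: rhs = 15, matching y values: none (0 points).
  x = 9: rhs = 12, matching y values: 9, 14 (2 points).
  x = 10: rhs = 17, matching y values: none (0 points).
  x = 11: rhs = 13, matching y values: 6, 17 (2 points).
  x = 12: rhs = 6, matching y values: 11, 12 (2 points).
  x = 13: rhs = 2, matching y values: 5, 18 (2 points).
  x = 14: rhs = 7, matching y values: none (0 points).
  x = 15: rhs = 4, matching y values: 2, 21 (2 points).
  x = 16: rhs = 22, matching y values: none (0 points).
  x = 17: rhs = 21, matching y values: none (0 points).
  x = 18: rhs = 7, matching y values: none (0 points).
  x = 19: rhs = 9, matching y values: 3, 20 (2 points).
  x = 20: rhs = 10, matching y values: none (0 points).
  x = 21: rhs = 16, matching y values: 4, 19 (2 points).
  x = 22: rhs = 10, matching y values: none (0 points).
Total affine count: 22.
Full point count |E(F_23)| = 22 + 1 = 23.
Hasse bound: |23 − (23+1)| = |-1| = 1 ≤ 2√23 ≈ 9.5917 ✓.


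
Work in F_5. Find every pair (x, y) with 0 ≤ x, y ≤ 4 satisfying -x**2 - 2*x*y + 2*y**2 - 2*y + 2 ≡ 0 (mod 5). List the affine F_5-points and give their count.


Affine F_5-points: {(3, 2)}; count = 1.

For each of the 25 pairs (x, y) ∈ F_5², evaluate f(x, y) mod 5. Record the zeros.
  x = 0: [0↦2, 1↦2, 2↦1, 3↦4, 4↦1]  zeros at y ∈ ∅
  x = 1: [0↦1, 1↦4, 2↦1, 3↦2, 4↦2]  zeros at y ∈ ∅
  x = 2: [0↦3, 1↦4, 2↦4, 3↦3, 4↦1]  zeros at y ∈ ∅
  x = 3: [0↦3, 1↦2, 2↦0, 3↦2, 4↦3]  zeros at y ∈ {2}
  x = 4: [0↦1, 1↦3, 2↦4, 3↦4, 4↦3]  zeros at y ∈ ∅
Collecting zeros: affine points = {(3, 2)}.
Total count |C(F_5)_aff| = 1.


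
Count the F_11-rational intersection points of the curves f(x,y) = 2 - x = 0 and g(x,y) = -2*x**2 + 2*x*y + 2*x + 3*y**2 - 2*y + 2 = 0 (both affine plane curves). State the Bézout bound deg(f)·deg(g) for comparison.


Common zeros: ∅; count = 0; Bézout bound = 2.

deg(f) = 1, deg(g) = 2, so Bézout bound = 2.
Scan x ∈ F_11. For each x, list the y ∈ F_11 with f(x, y) ≡ 0 and those with g(x, y) ≡ 0 (mod 11); the common zeros in that column are the intersection.
  x = 0: f ≡ 0 at y ∈ ∅; g ≡ 0 at y ∈ ∅; common: ∅.
  x = 1: f ≡ 0 at y ∈ ∅; g ≡ 0 at y ∈ {5, 6}; common: ∅.
  x = 2: f ≡ 0 at y ∈ {0, 1, 2, 3, 4, 5, 6, 7, 8, 9, 10}; g ≡ 0 at y ∈ ∅; common: ∅.
  x = 3: f ≡ 0 at y ∈ ∅; g ≡ 0 at y ∈ {7, 10}; common: ∅.
  x = 4: f ≡ 0 at y ∈ ∅; g ≡ 0 at y ∈ {0, 9}; common: ∅.
  x = 5: f ≡ 0 at y ∈ ∅; g ≡ 0 at y ∈ {5, 7}; common: ∅.
  x = 6: f ≡ 0 at y ∈ ∅; g ≡ 0 at y ∈ {6, 9}; common: ∅.
  x = 7: f ≡ 0 at y ∈ ∅; g ≡ 0 at y ∈ ∅; common: ∅.
  x = 8: f ≡ 0 at y ∈ ∅; g ≡ 0 at y ∈ {0, 10}; common: ∅.
  x = 9: f ≡ 0 at y ∈ ∅; g ≡ 0 at y ∈ ∅; common: ∅.
  x = 10: f ≡ 0 at y ∈ ∅; g ≡ 0 at y ∈ ∅; common: ∅.
Collecting: common zeros = ∅, so the count is 0.
Comparison with the Bézout bound: 0 ≤ 2 = deg(f)·deg(g), as expected for curves with no common component (the affine F_11-count falls short of the bound because intersections may lie at infinity, over extension fields, or carry multiplicity).


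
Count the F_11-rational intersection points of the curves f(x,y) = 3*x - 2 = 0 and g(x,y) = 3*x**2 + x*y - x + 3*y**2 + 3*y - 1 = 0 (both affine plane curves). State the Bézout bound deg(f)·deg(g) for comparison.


Common zeros: {(8, 4), (8, 7)}; count = 2; Bézout bound = 2.

deg(f) = 1, deg(g) = 2, so Bézout bound = 2.
Scan x ∈ F_11. For each x, list the y ∈ F_11 with f(x, y) ≡ 0 and those with g(x, y) ≡ 0 (mod 11); the common zeros in that column are the intersection.
  x = 0: f ≡ 0 at y ∈ ∅; g ≡ 0 at y ∈ ∅; common: ∅.
  x = 1: f ≡ 0 at y ∈ ∅; g ≡ 0 at y ∈ {7, 10}; common: ∅.
  x = 2: f ≡ 0 at y ∈ ∅; g ≡ 0 at y ∈ {4, 9}; common: ∅.
  x = 3: f ≡ 0 at y ∈ ∅; g ≡ 0 at y ∈ ∅; common: ∅.
  x = 4: f ≡ 0 at y ∈ ∅; g ≡ 0 at y ∈ ∅; common: ∅.
  x = 5: f ≡ 0 at y ∈ ∅; g ≡ 0 at y ∈ ∅; common: ∅.
  x = 6: f ≡ 0 at y ∈ ∅; g ≡ 0 at y ∈ ∅; common: ∅.
  x = 7: f ≡ 0 at y ∈ ∅; g ≡ 0 at y ∈ {5, 10}; common: ∅.
  x = 8: f ≡ 0 at y ∈ {0, 1, 2, 3, 4, 5, 6, 7, 8, 9, 10}; g ≡ 0 at y ∈ {4, 7}; common: {4, 7}.
  x = 9: f ≡ 0 at y ∈ ∅; g ≡ 0 at y ∈ ∅; common: ∅.
  x = 10: f ≡ 0 at y ∈ ∅; g ≡ 0 at y ∈ {5, 9}; common: ∅.
Collecting: common zeros = {(8, 4), (8, 7)}, so the count is 2.
Comparison with the Bézout bound: 2 ≤ 2 = deg(f)·deg(g), as expected for curves with no common component (the bound is attained).


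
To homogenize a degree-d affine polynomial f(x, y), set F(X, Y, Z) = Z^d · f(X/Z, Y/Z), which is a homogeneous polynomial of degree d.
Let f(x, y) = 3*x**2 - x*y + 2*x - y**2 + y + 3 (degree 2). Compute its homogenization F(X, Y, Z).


F(X, Y, Z) = 3*X**2 - X*Y + 2*X*Z - Y**2 + Y*Z + 3*Z**2

deg(f) = 2.
Substitute x = X/Z, y = Y/Z into f, then multiply by Z^2.
  monomial 3·x^2·y^0 ↦ 3·X^2·Y^0·Z^0.
  monomial -1·x^1·y^1 ↦ -1·X^1·Y^1·Z^0.
  monomial 2·x^1·y^0 ↦ 2·X^1·Y^0·Z^1.
  monomial -1·x^0·y^2 ↦ -1·X^0·Y^2·Z^0.
  monomial 1·x^0·y^1 ↦ 1·X^0·Y^1·Z^1.
  monomial 3·x^0·y^0 ↦ 3·X^0·Y^0·Z^2.
Collecting: F(X, Y, Z) = 3*X**2 - X*Y + 2*X*Z - Y**2 + Y*Z + 3*Z**2.


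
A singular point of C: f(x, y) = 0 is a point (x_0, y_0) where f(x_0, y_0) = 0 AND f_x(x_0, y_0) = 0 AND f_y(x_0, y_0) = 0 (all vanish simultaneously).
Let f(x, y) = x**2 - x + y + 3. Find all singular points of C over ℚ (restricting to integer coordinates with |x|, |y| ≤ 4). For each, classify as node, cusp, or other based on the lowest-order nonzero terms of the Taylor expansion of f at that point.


No singular points in the scanned grid; C is smooth there.

Compute partial derivatives:
  f_x = 2*x - 1.
  f_y = 1.
f_y = 1 is a nonzero constant, so f_y never vanishes: no point (x, y) can satisfy f = f_x = f_y = 0. In particular no (x, y) ∈ {−4, ..., 4}² is singular; the curve is smooth.


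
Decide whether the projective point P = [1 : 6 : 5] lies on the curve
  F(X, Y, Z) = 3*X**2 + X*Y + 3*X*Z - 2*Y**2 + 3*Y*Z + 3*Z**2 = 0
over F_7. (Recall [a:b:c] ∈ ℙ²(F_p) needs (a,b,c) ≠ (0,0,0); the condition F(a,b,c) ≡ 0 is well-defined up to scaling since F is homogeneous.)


F(1,6,5) ≡ 5 (mod 7); P is NOT on the curve.

Evaluate F(1, 6, 5) term-by-term (mod 7).
  3*X**2 ↦ 3·1·1·1 = 3
  X*Y ↦ 1·1·6·1 = 6
  3*X*Z ↦ 3·1·1·5 = 15
  -2*Y**2 ↦ -2·1·36·1 = -72
  3*Y*Z ↦ 3·1·6·5 = 90
  3*Z**2 ↦ 3·1·1·25 = 75
Sum: F(1, 6, 5) = (3) + (6) + (15) + (-72) + (90) + (75) = 117.
Reducing mod 7: 117 ≡ 5 (mod 7).
Since F(a, b, c) ≡ 5 ≠ 0 (mod 7), P does NOT lie on the curve.


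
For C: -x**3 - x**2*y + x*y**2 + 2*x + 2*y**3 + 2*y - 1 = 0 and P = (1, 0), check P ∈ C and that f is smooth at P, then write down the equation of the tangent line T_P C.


Tangent line at P: -x + y + 1 = 0.

Step 1: f(1, 0) = 0, so P lies on C.
Step 2: partial derivatives
  f_x(x, y) = -3*x**2 - 2*x*y + y**2 + 2, f_y(x, y) = -x**2 + 2*x*y + 6*y**2 + 2.
  f_x(P) = -1, f_y(P) = 1 (gradient nonzero, so P is smooth).
Step 3: tangent line at P: -1·(x − 1) + 1·(y − 0) = 0.
Expanding: -x + y + 1 = 0.


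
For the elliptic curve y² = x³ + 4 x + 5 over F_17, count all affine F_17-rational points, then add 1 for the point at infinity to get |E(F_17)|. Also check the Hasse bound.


Affine points = {(2, 2), (2, 15), (4, 0), (7, 6), (7, 11), (10, 5), (10, 12), (12, 8), (12, 9), (14, 0), (16, 0)}; affine count = 11; |E(F_17)| = 12.

Discriminant check: Δ ∝ 4a³ + 27b² = 4·4³ + 27·5² = 4·64 + 27·25 ≡ 13 (mod 17). Nonzero ⇒ E is nonsingular.
For each x ∈ F_17, compute rhs = x³ + 4·x + 5 mod 17, then count y ∈ F_17 with y² ≡ rhs.
  x = 0: rhs = 5, matching y values: none (0 points).
  x = 1: rhs = 10, matching y values: none (0 points).
  x = 2: rhs = 4, matching y values: 2, 15 (2 points).
  x = 3: rhs = 10, matching y values: none (0 points).
  x = 4: rhs = 0, matching y values: 0 (1 points).
  x = 5: rhs = 14, matching y values: none (0 points).
  x = 6: rhs = 7, matching y values: none (0 points).
  x = 7: rhs = 2, matching y values: 6, 11 (2 points).
  x = 8: rhs = 5, matching y values: none (0 points).
  x = 9: rhs = 5, matching y values: none (0 points).
  x = 10: rhs = 8, matching y values: 5, 12 (2 points).
  x = 11: rhs = 3, matching y values: none (0 points).
  x = 12: rhs = 13, matching y values: 8, 9 (2 points).
  x = 13: rhs = 10, matching y values: none (0 points).
  x = 14: rhs = 0, matching y values: 0 (1 points).
  x = 15: rhs = 6, matching y values: none (0 points).
  x = 16: rhs = 0, matching y values: 0 (1 points).
Total affine count: 11.
Full point count |E(F_17)| = 11 + 1 = 12.
Hasse bound: |12 − (17+1)| = |-6| = 6 ≤ 2√17 ≈ 8.2462 ✓.


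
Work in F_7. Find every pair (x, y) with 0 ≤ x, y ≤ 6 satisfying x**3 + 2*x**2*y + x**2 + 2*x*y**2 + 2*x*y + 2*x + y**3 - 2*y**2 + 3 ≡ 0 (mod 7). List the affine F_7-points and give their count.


Affine F_7-points: {(0, 4), (0, 6), (1, 0), (4, 0), (4, 2), (4, 6), (5, 4), (6, 2)}; count = 8.

For each of the 49 pairs (x, y) ∈ F_7², evaluate f(x, y) mod 7. Record the zeros.
  x = 0: [0↦3, 1↦2, 2↦3, 3↦5, 4↦0, 5↦1, 6↦0]  zeros at y ∈ {4, 6}
  x = 1: [0↦0, 1↦5, 2↦2, 3↦4, 4↦3, 5↦5, 6↦2]  zeros at y ∈ {0}
  x = 2: [0↦5, 1↦6, 2↦3, 3↦2, 4↦2, 5↦2, 6↦1]  zeros at y ∈ ∅
  x = 3: [0↦3, 1↦4, 2↦5, 3↦5, 4↦3, 5↦5, 6↦3]  zeros at y ∈ ∅
  x = 4: [0↦0, 1↦5, 2↦0, 3↦5, 4↦5, 5↦6, 6↦0]  zeros at y ∈ {0, 2, 6}
  x = 5: [0↦2, 1↦1, 2↦1, 3↦1, 4↦0, 5↦4, 6↦5]  zeros at y ∈ {4}
  x = 6: [0↦1, 1↦5, 2↦0, 3↦6, 4↦1, 5↦5, 6↦3]  zeros at y ∈ {2}
Collecting zeros: affine points = {(0, 4), (0, 6), (1, 0), (4, 0), (4, 2), (4, 6), (5, 4), (6, 2)}.
Total count |C(F_7)_aff| = 8.


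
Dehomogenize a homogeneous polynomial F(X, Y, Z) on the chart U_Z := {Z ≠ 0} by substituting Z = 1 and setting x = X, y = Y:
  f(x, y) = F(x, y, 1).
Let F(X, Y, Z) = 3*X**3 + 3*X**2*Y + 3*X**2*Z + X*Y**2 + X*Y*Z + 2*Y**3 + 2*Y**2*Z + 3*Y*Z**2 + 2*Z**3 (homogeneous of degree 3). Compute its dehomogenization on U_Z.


f(x, y) = 3*x**3 + 3*x**2*y + 3*x**2 + x*y**2 + x*y + 2*y**3 + 2*y**2 + 3*y + 2

On U_Z we set Z = 1. Each monomial c·X^i·Y^j·Z^k in F becomes c·x^i·y^j·1^k = c·x^i·y^j.
Substituting Z = 1: F(X, Y, 1) = 3*x**3 + 3*x**2*y + 3*x**2 + x*y**2 + x*y + 2*y**3 + 2*y**2 + 3*y + 2.
Note: deg(f) ≤ deg(F) = 3; strict inequality happens when F is divisible by Z (lost terms).


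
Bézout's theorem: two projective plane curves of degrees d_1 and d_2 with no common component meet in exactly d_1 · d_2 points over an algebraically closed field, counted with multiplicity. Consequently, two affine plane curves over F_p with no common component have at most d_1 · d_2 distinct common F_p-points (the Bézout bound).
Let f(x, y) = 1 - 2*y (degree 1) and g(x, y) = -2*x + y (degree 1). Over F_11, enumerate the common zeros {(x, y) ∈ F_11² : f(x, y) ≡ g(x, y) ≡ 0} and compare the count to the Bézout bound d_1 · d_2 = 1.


Common zeros: {(3, 6)}; count = 1; Bézout bound = 1.

deg(f) = 1, deg(g) = 1, so Bézout bound = 1.
Scan x ∈ F_11. For each x, list the y ∈ F_11 with f(x, y) ≡ 0 and those with g(x, y) ≡ 0 (mod 11); the common zeros in that column are the intersection.
  x = 0: f ≡ 0 at y ∈ {6}; g ≡ 0 at y ∈ {0}; common: ∅.
  x = 1: f ≡ 0 at y ∈ {6}; g ≡ 0 at y ∈ {2}; common: ∅.
  x = 2: f ≡ 0 at y ∈ {6}; g ≡ 0 at y ∈ {4}; common: ∅.
  x = 3: f ≡ 0 at y ∈ {6}; g ≡ 0 at y ∈ {6}; common: {6}.
  x = 4: f ≡ 0 at y ∈ {6}; g ≡ 0 at y ∈ {8}; common: ∅.
  x = 5: f ≡ 0 at y ∈ {6}; g ≡ 0 at y ∈ {10}; common: ∅.
  x = 6: f ≡ 0 at y ∈ {6}; g ≡ 0 at y ∈ {1}; common: ∅.
  x = 7: f ≡ 0 at y ∈ {6}; g ≡ 0 at y ∈ {3}; common: ∅.
  x = 8: f ≡ 0 at y ∈ {6}; g ≡ 0 at y ∈ {5}; common: ∅.
  x = 9: f ≡ 0 at y ∈ {6}; g ≡ 0 at y ∈ {7}; common: ∅.
  x = 10: f ≡ 0 at y ∈ {6}; g ≡ 0 at y ∈ {9}; common: ∅.
Collecting: common zeros = {(3, 6)}, so the count is 1.
Comparison with the Bézout bound: 1 ≤ 1 = deg(f)·deg(g), as expected for curves with no common component (the bound is attained).


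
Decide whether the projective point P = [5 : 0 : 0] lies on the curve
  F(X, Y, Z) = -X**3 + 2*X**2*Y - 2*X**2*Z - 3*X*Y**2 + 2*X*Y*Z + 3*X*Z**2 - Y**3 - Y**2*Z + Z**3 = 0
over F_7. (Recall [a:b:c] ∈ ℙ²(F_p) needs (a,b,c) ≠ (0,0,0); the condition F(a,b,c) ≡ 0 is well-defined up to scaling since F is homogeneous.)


F(5,0,0) ≡ 1 (mod 7); P is NOT on the curve.

Evaluate F(5, 0, 0) term-by-term (mod 7).
  -X**3 ↦ -1·125·1·1 = -125
  2*X**2*Y ↦ 2·25·0·1 = 0
  -2*X**2*Z ↦ -2·25·1·0 = 0
  -3*X*Y**2 ↦ -3·5·0·1 = 0
  2*X*Y*Z ↦ 2·5·0·0 = 0
  3*X*Z**2 ↦ 3·5·1·0 = 0
  -Y**3 ↦ -1·1·0·1 = 0
  -Y**2*Z ↦ -1·1·0·0 = 0
  Z**3 ↦ 1·1·1·0 = 0
Sum: F(5, 0, 0) = (-125) + (0) + (0) + (0) + (0) + (0) + (0) + (0) + (0) = -125.
Reducing mod 7: -125 ≡ 1 (mod 7).
Since F(a, b, c) ≡ 1 ≠ 0 (mod 7), P does NOT lie on the curve.


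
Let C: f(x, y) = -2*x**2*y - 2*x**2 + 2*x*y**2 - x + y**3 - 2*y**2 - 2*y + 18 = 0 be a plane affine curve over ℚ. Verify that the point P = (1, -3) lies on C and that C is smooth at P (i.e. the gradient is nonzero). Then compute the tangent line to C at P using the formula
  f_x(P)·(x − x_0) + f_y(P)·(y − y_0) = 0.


Tangent line at P: 25*x + 23*y + 44 = 0.

Step 1: f(1, -3) = 0, so P lies on C.
Step 2: partial derivatives
  f_x(x, y) = -4*x*y - 4*x + 2*y**2 - 1, f_y(x, y) = -2*x**2 + 4*x*y + 3*y**2 - 4*y - 2.
  f_x(P) = 25, f_y(P) = 23 (gradient nonzero, so P is smooth).
Step 3: tangent line at P: 25·(x − 1) + 23·(y − -3) = 0.
Expanding: 25*x + 23*y + 44 = 0.


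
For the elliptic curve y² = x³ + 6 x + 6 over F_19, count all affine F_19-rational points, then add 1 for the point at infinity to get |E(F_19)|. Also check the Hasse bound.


Affine points = {(0, 5), (0, 14), (2, 8), (2, 11), (5, 3), (5, 16), (6, 7), (6, 12), (7, 7), (7, 12), (11, 4), (11, 15), (12, 1), (12, 18), (13, 1), (13, 18), (17, 9), (17, 10)}; affine count = 18; |E(F_19)| = 19.

Discriminant check: Δ ∝ 4a³ + 27b² = 4·6³ + 27·6² = 4·216 + 27·36 ≡ 12 (mod 19). Nonzero ⇒ E is nonsingular.
For each x ∈ F_19, compute rhs = x³ + 6·x + 6 mod 19, then count y ∈ F_19 with y² ≡ rhs.
  x = 0: rhs = 6, matching y values: 5, 14 (2 points).
  x = 1: rhs = 13, matching y values: none (0 points).
  x = 2: rhs = 7, matching y values: 8, 11 (2 points).
  x = 3: rhs = 13, matching y values: none (0 points).
  x = 4: rhs = 18, matching y values: none (0 points).
  x = 5: rhs = 9, matching y values: 3, 16 (2 points).
  x = 6: rhs = 11, matching y values: 7, 12 (2 points).
  x = 7: rhs = 11, matching y values: 7, 12 (2 points).
  x = 8: rhs = 15, matching y values: none (0 points).
  x = 9: rhs = 10, matching y values: none (0 points).
  x = 10: rhs = 2, matching y values: none (0 points).
  x = 11: rhs = 16, matching y values: 4, 15 (2 points).
  x = 12: rhs = 1, matching y values: 1, 18 (2 points).
  x = 13: rhs = 1, matching y values: 1, 18 (2 points).
  x = 14: rhs = 3, matching y values: none (0 points).
  x = 15: rhs = 13, matching y values: none (0 points).
  x = 16: rhs = 18, matching y values: none (0 points).
  x = 17: rhs = 5, matching y values: 9, 10 (2 points).
  x = 18: rhs = 18, matching y values: none (0 points).
Total affine count: 18.
Full point count |E(F_19)| = 18 + 1 = 19.
Hasse bound: |19 − (19+1)| = |-1| = 1 ≤ 2√19 ≈ 8.7178 ✓.


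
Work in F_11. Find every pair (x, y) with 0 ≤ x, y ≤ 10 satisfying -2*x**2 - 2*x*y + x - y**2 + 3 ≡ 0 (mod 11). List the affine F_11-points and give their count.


Affine F_11-points: {(0, 5), (0, 6), (1, 4), (1, 5), (2, 8), (2, 10), (5, 2), (5, 10), (7, 0), (7, 8), (10, 0), (10, 2)}; count = 12.

For each of the 121 pairs (x, y) ∈ F_11², evaluate f(x, y) mod 11. Record the zeros.
  x = 0: [0↦3, 1↦2, 2↦10, 3↦5, 4↦9, 5↦0, 6↦0, 7↦9, 8↦5, 9↦10, 10↦2]  zeros at y ∈ {5, 6}
  x = 1: [0↦2, 1↦10, 2↦5, 3↦9, 4↦0, 5↦0, 6↦9, 7↦5, 8↦10, 9↦2, 10↦3]  zeros at y ∈ {4, 5}
  x = 2: [0↦8, 1↦3, 2↦7, 3↦9, 4↦9, 5↦7, 6↦3, 7↦8, 8↦0, 9↦1, 10↦0]  zeros at y ∈ {8, 10}
  x = 3: [0↦10, 1↦3, 2↦5, 3↦5, 4↦3, 5↦10, 6↦4, 7↦7, 8↦8, 9↦7, 10↦4]  zeros at y ∈ ∅
  x = 4: [0↦8, 1↦10, 2↦10, 3↦8, 4↦4, 5↦9, 6↦1, 7↦2, 8↦1, 9↦9, 10↦4]  zeros at y ∈ ∅
  x = 5: [0↦2, 1↦2, 2↦0, 3↦7, 4↦1, 5↦4, 6↦5, 7↦4, 8↦1, 9↦7, 10↦0]  zeros at y ∈ {2, 10}
  x = 6: [0↦3, 1↦1, 2↦8, 3↦2, 4↦5, 5↦6, 6↦5, 7↦2, 8↦8, 9↦1, 10↦3]  zeros at y ∈ ∅
  x = 7: [0↦0, 1↦7, 2↦1, 3↦4, 4↦5, 5↦4, 6↦1, 7↦7, 8↦0, 9↦2, 10↦2]  zeros at y ∈ {0, 8}
  x = 8: [0↦4, 1↦9, 2↦1, 3↦2, 4↦1, 5↦9, 6↦4, 7↦8, 8↦10, 9↦10, 10↦8]  zeros at y ∈ ∅
  x = 9: [0↦4, 1↦7, 2↦8, 3↦7, 4↦4, 5↦10, 6↦3, 7↦5, 8↦5, 9↦3, 10↦10]  zeros at y ∈ ∅
  x = 10: [0↦0, 1↦1, 2↦0, 3↦8, 4↦3, 5↦7, 6↦9, 7↦9, 8↦7, 9↦3, 10↦8]  zeros at y ∈ {0, 2}
Collecting zeros: affine points = {(0, 5), (0, 6), (1, 4), (1, 5), (2, 8), (2, 10), (5, 2), (5, 10), (7, 0), (7, 8), (10, 0), (10, 2)}.
Total count |C(F_11)_aff| = 12.


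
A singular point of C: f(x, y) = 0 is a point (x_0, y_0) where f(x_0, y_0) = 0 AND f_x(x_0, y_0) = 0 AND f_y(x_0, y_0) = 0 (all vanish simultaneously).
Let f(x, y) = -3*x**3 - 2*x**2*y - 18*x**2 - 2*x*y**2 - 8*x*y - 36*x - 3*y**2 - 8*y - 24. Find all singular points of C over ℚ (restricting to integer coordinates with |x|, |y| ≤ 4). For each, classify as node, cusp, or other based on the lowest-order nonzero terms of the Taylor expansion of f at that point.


Singular points: {(-2, 0)}; classification: cusp.

Compute partial derivatives:
  f_x = -9*x**2 - 4*x*y - 36*x - 2*y**2 - 8*y - 36.
  f_y = -2*x**2 - 4*x*y - 8*x - 6*y - 8.
Scan x_0 ∈ {−4, ..., 4}. For each x_0, f_y(x_0, y) is a polynomial in y; find its integer roots y ∈ {−4, ..., 4}, then test f_x and f at those candidates.
  x = -4: f_y(-4, y) = 10*y - 8; no integer root y with |y| ≤ 4.
  x = -3: f_y(-3, y) = 6*y - 2; no integer root y with |y| ≤ 4.
  x = -2: f_y(-2, y) = 2*y; vanishes at y ∈ {0}. (-2, 0): f_x = 0, f = 0 — SINGULAR.
  x = -1: f_y(-1, y) = -2*y - 2; vanishes at y ∈ {-1}. (-1, -1): f_x = -7 ≠ 0.
  x = 0: f_y(0, y) = -6*y - 8; no integer root y with |y| ≤ 4.
  x = 1: f_y(1, y) = -10*y - 18; no integer root y with |y| ≤ 4.
  x = 2: f_y(2, y) = -14*y - 32; no integer root y with |y| ≤ 4.
  x = 3: f_y(3, y) = -18*y - 50; no integer root y with |y| ≤ 4.
  x = 4: f_y(4, y) = -22*y - 72; no integer root y with |y| ≤ 4.
Only singular point on the grid: (-2, 0).
Classify: substitute x = -2 + u, y = 0 + v and expand: f = -3*u**3 - 2*u**2*v - 2*u*v**2 + v**2.
No constant or linear terms (consistent with a singular point). Quadratic part: v**2. Cubic part: -3*u**3 - 2*u**2*v - 2*u*v**2.
The quadratic part v**2 is a perfect square, so there is a single (double) tangent line v = 0, i.e. y = 0. Restricting the cubic part to that line (v = 0) leaves -3*u**3 ≠ 0, so f is not divisible by v and the branch is v² ≈ 3*u**3 to lowest order — this is a cusp.
Classification: cusp.


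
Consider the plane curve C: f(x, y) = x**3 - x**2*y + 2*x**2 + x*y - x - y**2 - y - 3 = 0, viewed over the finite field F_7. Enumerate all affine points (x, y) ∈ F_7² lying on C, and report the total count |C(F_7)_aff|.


Affine F_7-points: {(1, 2), (1, 4), (2, 1), (2, 3), (3, 2), (3, 5), (4, 4)}; count = 7.

For each of the 49 pairs (x, y) ∈ F_7², evaluate f(x, y) mod 7. Record the zeros.
  x = 0: [0↦4, 1↦2, 2↦5, 3↦6, 4↦5, 5↦2, 6↦4]  zeros at y ∈ ∅
  x = 1: [0↦6, 1↦4, 2↦0, 3↦1, 4↦0, 5↦4, 6↦6]  zeros at y ∈ {2, 4}
  x = 2: [0↦4, 1↦0, 2↦1, 3↦0, 4↦4, 5↦6, 6↦6]  zeros at y ∈ {1, 3}
  x = 3: [0↦4, 1↦3, 2↦0, 3↦2, 4↦2, 5↦0, 6↦3]  zeros at y ∈ {2, 5}
  x = 4: [0↦5, 1↦5, 2↦3, 3↦6, 4↦0, 5↦6, 6↦3]  zeros at y ∈ {4}
  x = 5: [0↦6, 1↦5, 2↦2, 3↦4, 4↦4, 5↦2, 6↦5]  zeros at y ∈ ∅
  x = 6: [0↦6, 1↦2, 2↦3, 3↦2, 4↦6, 5↦1, 6↦1]  zeros at y ∈ ∅
Collecting zeros: affine points = {(1, 2), (1, 4), (2, 1), (2, 3), (3, 2), (3, 5), (4, 4)}.
Total count |C(F_7)_aff| = 7.
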